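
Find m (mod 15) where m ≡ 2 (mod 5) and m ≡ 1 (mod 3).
M = 5 × 3 = 15. M₁ = 3, y₁ ≡ 2 (mod 5). M₂ = 5, y₂ ≡ 2 (mod 3). m = 2×3×2 + 1×5×2 ≡ 7 (mod 15)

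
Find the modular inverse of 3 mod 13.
Since 13 is prime, by Fermat 3^(-1) ≡ 3^{11} ≡ 9 (mod 13). Verify: 3 × 9 = 27 ≡ 1 (mod 13)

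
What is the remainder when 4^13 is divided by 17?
By repeated squaring (mod 17): 4^{1}≡4, 4^{2}≡16, 4^{4}≡1, 4^{8}≡1. Then 4^{13} = 4^{8+4+1} ≡ 1 × 1 × 4 ≡ 4 (mod 17)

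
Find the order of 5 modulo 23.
Powers of 5 mod 23: 5^1≡5, 5^2≡2, 5^3≡10, 5^4≡4, 5^5≡20, 5^6≡8, 5^7≡17, 5^8≡16, 5^9≡11, 5^10≡9, 5^11≡22, 5^12≡18, 5^13≡21, 5^14≡13, 5^15≡19, 5^16≡3, 5^17≡15, 5^18≡6, 5^19≡7, 5^20≡12, 5^21≡14, 5^22≡1. ord_23(5) = 22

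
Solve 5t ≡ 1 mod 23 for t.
Since 23 is prime, by Fermat 5^(-1) ≡ 5^{21} ≡ 14 mod 23. Verify: 5 × 14 = 70 ≡ 1 mod 23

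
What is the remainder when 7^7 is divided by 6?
By repeated squaring mod 6: 7^{1}≡1, 7^{2}≡1, 7^{4}≡1. Then 7^{7} = 7^{4+2+1} ≡ 1 × 1 × 1 ≡ 1 mod 6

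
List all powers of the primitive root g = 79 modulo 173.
79^1, 79^2, ..., 79^{172} mod 173: [79, 13, 162, 169, 30, 121, 44, 16, 53, 35, 170, 109, 134, 33, 12, 83, 156, 41, 125, 14, 68, 9, 19, 117, 74, 137, 97, 51, 50, 144, 131, 142, 146, 116, 168, 124, 108, 55, 20, 23, 87, 126, 93, 81, 171, 15, 147, 22, 8, 113, 104, 85, 141, 67, 103, 6, 128, 78, 107, 149, 7, 34, 91, 96, 145, 37, 155, 135, 112, 25, 72, 152, 71, 73, 58, 84, 62, 54, 114, 10, 98, 130, 63, 133, 127, 172, 94, 160, 11, 4, 143, 52, 129, 157, 120, 138, 3, 64, 39, 140, 161, 90, 17, 132, 48, 159, 105, 164, 154, 56, 99, 36, 76, 122, 123, 29, 42, 31, 27, 57, 5, 49, 65, 118, 153, 150, 86, 47, 80, 92, 2, 158, 26, 151, 165, 60, 69, 88, 32, 106, 70, 167, 45, 95, 66, 24, 166, 139, 82, 77, 28, 136, 18, 38, 61, 148, 101, 21, 102, 100, 115, 89, 111, 119, 59, 163, 75, 43, 110, 40, 46, 1]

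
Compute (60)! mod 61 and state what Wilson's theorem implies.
(60)! mod 61 = 60. Since this equals -1 mod 61, Wilson confirms 61 is prime.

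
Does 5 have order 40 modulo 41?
5^{20} ≡ 1 mod 41 and 20 < 40, so ord_41(5) = 20 ≠ 40 and 5 is not a primitive root.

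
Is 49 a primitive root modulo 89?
49^{44} ≡ 1 (mod 89) and 44 < 88, so ord_89(49) = 44 ≠ 88 and 49 is not a primitive root.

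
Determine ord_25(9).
Powers of 9 mod 25: 9^1≡9, 9^2≡6, 9^3≡4, 9^4≡11, 9^5≡24, 9^6≡16, 9^7≡19, 9^8≡21, 9^9≡14, 9^10≡1. Order = 10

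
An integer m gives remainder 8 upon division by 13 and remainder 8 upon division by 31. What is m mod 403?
M = 13 × 31 = 403. M₁ = 31, y₁ ≡ 8 mod 13. M₂ = 13, y₂ ≡ 12 mod 31. m = 8×31×8 + 8×13×12 ≡ 8 mod 403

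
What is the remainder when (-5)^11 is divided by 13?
By repeated squaring (mod 13): (-5)^{1}≡8, (-5)^{2}≡12, (-5)^{4}≡1, (-5)^{8}≡1. Then (-5)^{11} = (-5)^{8+2+1} ≡ 1 × 12 × 8 ≡ 5 (mod 13)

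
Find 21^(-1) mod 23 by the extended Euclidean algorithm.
Extended GCD: 21(11) + 23(-10) = 1. So 21^(-1) ≡ 11 mod 23. Verify: 21 × 11 = 231 ≡ 1 mod 23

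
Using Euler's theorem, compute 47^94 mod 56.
By Euler: 47^{24} ≡ 1 (mod 56) since gcd(47, 56) = 1. 94 = 3×24 + 22. So 47^{94} ≡ 47^{22} ≡ 9 (mod 56)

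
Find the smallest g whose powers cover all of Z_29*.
g = 2. For each prime q|28: 2^{14}≡28, 2^{4}≡16, none ≡ 1, so ord_29(2) = 28 and 2 is a primitive root.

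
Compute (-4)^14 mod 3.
Using Fermat: (-4)^{2} ≡ 1 mod 3. 14 ≡ 0 mod 2. So (-4)^{14} ≡ (-4)^{0} ≡ 1 mod 3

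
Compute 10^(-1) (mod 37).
Since 37 is prime, by Fermat 10^(-1) ≡ 10^{35} ≡ 26 (mod 37). Verify: 10 × 26 = 260 ≡ 1 (mod 37)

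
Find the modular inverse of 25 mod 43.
Since 43 is prime, by Fermat 25^(-1) ≡ 25^{41} ≡ 31 (mod 43). Verify: 25 × 31 = 775 ≡ 1 (mod 43)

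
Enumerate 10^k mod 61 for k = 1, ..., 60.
10^1, 10^2, ..., 10^{60} mod 61: [10, 39, 24, 57, 21, 27, 26, 16, 38, 14, 18, 58, 31, 5, 50, 12, 59, 41, 44, 13, 8, 19, 7, 9, 29, 46, 33, 25, 6, 60, 51, 22, 37, 4, 40, 34, 35, 45, 23, 47, 43, 3, 30, 56, 11, 49, 2, 20, 17, 48, 53, 42, 54, 52, 32, 15, 28, 36, 55, 1]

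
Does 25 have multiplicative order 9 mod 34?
Powers of 25 mod 34: 25^1≡25, 25^2≡13, 25^3≡19, 25^4≡33, 25^5≡9, 25^6≡21, 25^7≡15, 25^8≡1. Already 25^8≡1, so the order is 8 < 9. No, the actual order is 8.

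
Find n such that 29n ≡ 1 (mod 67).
Since 67 is prime, by Fermat 29^(-1) ≡ 29^{65} ≡ 37 (mod 67). Verify: 29 × 37 = 1073 ≡ 1 (mod 67)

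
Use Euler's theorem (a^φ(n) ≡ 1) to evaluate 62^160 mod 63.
By Euler: 62^{36} ≡ 1 (mod 63) since gcd(62, 63) = 1. 160 = 4×36 + 16. So 62^{160} ≡ 62^{16} ≡ 1 (mod 63)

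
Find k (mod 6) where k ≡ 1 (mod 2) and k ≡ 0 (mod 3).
M = 2 × 3 = 6. M₁ = 3, y₁ ≡ 1 (mod 2). M₂ = 2, y₂ ≡ 2 (mod 3). k = 1×3×1 + 0×2×2 ≡ 3 (mod 6)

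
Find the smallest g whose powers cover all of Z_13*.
g = 2. For each prime q|12: 2^{6}≡12, 2^{4}≡3, none ≡ 1, so ord_13(2) = 12 and 2 is a primitive root.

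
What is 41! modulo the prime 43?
(42)! = (41)! × (42) ≡ -1 mod 43. So (41)! ≡ -1 × (42)^(-1) ≡ (-1)×(-1) = 1 mod 43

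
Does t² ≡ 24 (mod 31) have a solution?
By Euler's criterion: 24^{15} ≡ 30 (mod 31). Since this equals -1 (≡ 30), 24 is not a QR.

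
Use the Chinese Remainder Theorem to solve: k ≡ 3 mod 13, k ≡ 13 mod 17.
M = 13 × 17 = 221. M₁ = 17, y₁ ≡ 10 mod 13. M₂ = 13, y₂ ≡ 4 mod 17. k = 3×17×10 + 13×13×4 ≡ 81 mod 221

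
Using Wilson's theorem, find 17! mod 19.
(18)! = (17)! × (18) ≡ -1 mod 19. So (17)! ≡ -1 × (18)^(-1) ≡ (-1)×(-1) = 1 mod 19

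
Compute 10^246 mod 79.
Using Fermat: 10^{78} ≡ 1 mod 79. 246 ≡ 12 mod 78. So 10^{246} ≡ 10^{12} ≡ 8 mod 79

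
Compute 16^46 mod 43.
Using Fermat: 16^{42} ≡ 1 mod 43. 46 ≡ 4 mod 42. So 16^{46} ≡ 16^{4} ≡ 4 mod 43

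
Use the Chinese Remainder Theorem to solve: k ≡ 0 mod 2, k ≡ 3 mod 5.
M = 2 × 5 = 10. M₁ = 5, y₁ ≡ 1 mod 2. M₂ = 2, y₂ ≡ 3 mod 5. k = 0×5×1 + 3×2×3 ≡ 8 mod 10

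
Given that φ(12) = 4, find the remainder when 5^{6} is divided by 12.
By Euler: 5^{4} ≡ 1 mod 12 since gcd(5, 12) = 1. 6 = 1×4 + 2. So 5^{6} ≡ 5^{2} ≡ 1 mod 12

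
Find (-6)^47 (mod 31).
Using Fermat: (-6)^{30} ≡ 1 (mod 31). 47 ≡ 17 (mod 30). So (-6)^{47} ≡ (-6)^{17} ≡ 5 (mod 31)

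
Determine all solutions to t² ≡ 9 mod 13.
The square roots of 9 mod 13 are 3 and 10. Verify: 3² = 9 ≡ 9 mod 13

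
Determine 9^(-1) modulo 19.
Since 19 is prime, by Fermat 9^(-1) ≡ 9^{17} ≡ 17 (mod 19). Verify: 9 × 17 = 153 ≡ 1 (mod 19)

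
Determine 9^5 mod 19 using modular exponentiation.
By repeated squaring (mod 19): 9^{1}≡9, 9^{2}≡5, 9^{4}≡6. Then 9^{5} = 9^{4+1} ≡ 6 × 9 ≡ 16 (mod 19)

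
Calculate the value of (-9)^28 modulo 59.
By repeated squaring mod 59: (-9)^{1}≡50, (-9)^{2}≡22, (-9)^{4}≡12, (-9)^{8}≡26, (-9)^{16}≡27. Then (-9)^{28} = (-9)^{16+8+4} ≡ 27 × 26 × 12 ≡ 46 mod 59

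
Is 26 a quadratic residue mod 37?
By Euler's criterion: 26^{18} ≡ 1 (mod 37). Since this equals 1, 26 is a QR.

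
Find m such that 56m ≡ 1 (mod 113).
Since 113 is prime, by Fermat 56^(-1) ≡ 56^{111} ≡ 111 (mod 113). Verify: 56 × 111 = 6216 ≡ 1 (mod 113)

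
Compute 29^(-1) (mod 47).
Since 47 is prime, by Fermat 29^(-1) ≡ 29^{45} ≡ 13 (mod 47). Verify: 29 × 13 = 377 ≡ 1 (mod 47)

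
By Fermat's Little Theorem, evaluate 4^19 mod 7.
By Fermat: 4^{6} ≡ 1 (mod 7). 19 = 3×6 + 1. So 4^{19} ≡ 4^{1} ≡ 4 (mod 7)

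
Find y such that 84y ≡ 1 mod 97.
Since 97 is prime, by Fermat 84^(-1) ≡ 84^{95} ≡ 82 mod 97. Verify: 84 × 82 = 6888 ≡ 1 mod 97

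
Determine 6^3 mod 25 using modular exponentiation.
6^{3} = 216 ≡ 16 mod 25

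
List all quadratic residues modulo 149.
Squares in Z_149*: {1, 4, 5, 6, 7, 9, 16, 17, 19, 20, 22, 24, 25, 26, 28, 29, 30, 31, 33, 35, 36, 37, 39, 42, 45, 46, 47, 49, 53, 54, 61, 63, 64, 67, 68, 69, 73, 76, 80, 81, 82, 85, 86, 88, 95, 96, 100, 102, 103, 104, 107, 110, 112, 113, 114, 116, 118, 119, 120, 121, 123, 124, 125, 127, 129, 130, 132, 133, 140, 142, 143, 144, 145, 148}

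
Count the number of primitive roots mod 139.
Number of primitive roots mod 139 = φ(p-1) = φ(138) = 44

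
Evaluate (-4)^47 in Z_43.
Using Fermat: (-4)^{42} ≡ 1 mod 43. 47 ≡ 5 mod 42. So (-4)^{47} ≡ (-4)^{5} ≡ 8 mod 43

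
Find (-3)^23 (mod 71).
By repeated squaring (mod 71): (-3)^{1}≡68, (-3)^{2}≡9, (-3)^{4}≡10, (-3)^{8}≡29, (-3)^{16}≡60. Then (-3)^{23} = (-3)^{16+4+2+1} ≡ 60 × 10 × 9 × 68 ≡ 59 (mod 71)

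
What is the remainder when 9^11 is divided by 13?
By repeated squaring (mod 13): 9^{1}≡9, 9^{2}≡3, 9^{4}≡9, 9^{8}≡3. Then 9^{11} = 9^{8+2+1} ≡ 3 × 3 × 9 ≡ 3 (mod 13)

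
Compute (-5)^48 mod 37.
Using Fermat: (-5)^{36} ≡ 1 mod 37. 48 ≡ 12 mod 36. So (-5)^{48} ≡ (-5)^{12} ≡ 10 mod 37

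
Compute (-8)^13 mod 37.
By repeated squaring (mod 37): (-8)^{1}≡29, (-8)^{2}≡27, (-8)^{4}≡26, (-8)^{8}≡10. Then (-8)^{13} = (-8)^{8+4+1} ≡ 10 × 26 × 29 ≡ 29 (mod 37)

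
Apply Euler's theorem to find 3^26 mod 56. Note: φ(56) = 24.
By Euler: 3^{24} ≡ 1 mod 56 since gcd(3, 56) = 1. 26 = 1×24 + 2. So 3^{26} ≡ 3^{2} ≡ 9 mod 56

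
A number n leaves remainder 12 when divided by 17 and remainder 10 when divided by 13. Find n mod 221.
M = 17 × 13 = 221. M₁ = 13, y₁ ≡ 4 mod 17. M₂ = 17, y₂ ≡ 10 mod 13. n = 12×13×4 + 10×17×10 ≡ 114 mod 221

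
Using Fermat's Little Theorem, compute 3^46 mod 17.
By Fermat: 3^{16} ≡ 1 (mod 17). 46 = 2×16 + 14. So 3^{46} ≡ 3^{14} ≡ 2 (mod 17)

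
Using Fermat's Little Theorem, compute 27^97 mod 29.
By Fermat: 27^{28} ≡ 1 (mod 29). 97 = 3×28 + 13. So 27^{97} ≡ 27^{13} ≡ 15 (mod 29)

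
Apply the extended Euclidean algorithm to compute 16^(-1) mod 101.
Extended GCD: 16(19) + 101(-3) = 1. So 16^(-1) ≡ 19 (mod 101). Verify: 16 × 19 = 304 ≡ 1 (mod 101)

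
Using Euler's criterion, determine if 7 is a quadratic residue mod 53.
By Euler's criterion: 7^{26} ≡ 1 (mod 53). Since this equals 1, 7 is a QR.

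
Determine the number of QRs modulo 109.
Exactly half the non-zero residues mod a prime are QRs: (109-1)/2 = 54.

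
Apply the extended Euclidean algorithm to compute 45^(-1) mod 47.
Extended GCD: 45(23) + 47(-22) = 1. So 45^(-1) ≡ 23 (mod 47). Verify: 45 × 23 = 1035 ≡ 1 (mod 47)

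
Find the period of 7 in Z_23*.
Powers of 7 mod 23: 7^1≡7, 7^2≡3, 7^3≡21, 7^4≡9, 7^5≡17, 7^6≡4, 7^7≡5, 7^8≡12, 7^9≡15, 7^10≡13, 7^11≡22, 7^12≡16, 7^13≡20, 7^14≡2, 7^15≡14, 7^16≡6, 7^17≡19, 7^18≡18, 7^19≡11, 7^20≡8, 7^21≡10, 7^22≡1. Order = 22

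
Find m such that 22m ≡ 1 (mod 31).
Since 31 is prime, by Fermat 22^(-1) ≡ 22^{29} ≡ 24 (mod 31). Verify: 22 × 24 = 528 ≡ 1 (mod 31)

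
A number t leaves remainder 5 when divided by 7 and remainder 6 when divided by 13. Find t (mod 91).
M = 7 × 13 = 91. M₁ = 13, y₁ ≡ 6 (mod 7). M₂ = 7, y₂ ≡ 2 (mod 13). t = 5×13×6 + 6×7×2 ≡ 19 (mod 91)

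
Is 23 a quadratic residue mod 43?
By Euler's criterion: 23^{21} ≡ 1 (mod 43). Since this equals 1, 23 is a QR.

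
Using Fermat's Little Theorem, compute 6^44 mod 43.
By Fermat: 6^{42} ≡ 1 (mod 43). So 6^{44} = 6^{42} · 6^{2} ≡ 6^{2} ≡ 36 (mod 43)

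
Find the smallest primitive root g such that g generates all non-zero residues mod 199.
g = 3. Powers: [3, 9, 27, 81, 44, 132, 197, ...] generates all 198 non-zero residues.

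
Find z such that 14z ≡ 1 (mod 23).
Since 23 is prime, by Fermat 14^(-1) ≡ 14^{21} ≡ 5 (mod 23). Verify: 14 × 5 = 70 ≡ 1 (mod 23)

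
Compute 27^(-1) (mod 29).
Since 29 is prime, by Fermat 27^(-1) ≡ 27^{27} ≡ 14 (mod 29). Verify: 27 × 14 = 378 ≡ 1 (mod 29)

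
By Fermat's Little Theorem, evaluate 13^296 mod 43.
By Fermat: 13^{42} ≡ 1 (mod 43). 296 ≡ 2 (mod 42). So 13^{296} ≡ 13^{2} ≡ 40 (mod 43)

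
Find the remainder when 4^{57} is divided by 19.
By Fermat: 4^{18} ≡ 1 mod 19. 57 = 3×18 + 3. So 4^{57} ≡ 4^{3} ≡ 7 mod 19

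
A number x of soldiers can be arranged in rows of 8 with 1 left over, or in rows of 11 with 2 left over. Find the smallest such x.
M = 8 × 11 = 88. M₁ = 11, y₁ ≡ 3 (mod 8). M₂ = 8, y₂ ≡ 7 (mod 11). x = 1×11×3 + 2×8×7 ≡ 57 (mod 88)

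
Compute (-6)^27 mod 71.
By repeated squaring (mod 71): (-6)^{1}≡65, (-6)^{2}≡36, (-6)^{4}≡18, (-6)^{8}≡40, (-6)^{16}≡38. Then (-6)^{27} = (-6)^{16+8+2+1} ≡ 38 × 40 × 36 × 65 ≡ 55 (mod 71)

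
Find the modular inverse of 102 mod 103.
Since 103 is prime, by Fermat 102^(-1) ≡ 102^{101} ≡ 102 mod 103. Verify: 102 × 102 = 10404 ≡ 1 mod 103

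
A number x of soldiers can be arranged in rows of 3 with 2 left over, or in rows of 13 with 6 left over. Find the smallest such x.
M = 3 × 13 = 39. M₁ = 13, y₁ ≡ 1 (mod 3). M₂ = 3, y₂ ≡ 9 (mod 13). x = 2×13×1 + 6×3×9 ≡ 32 (mod 39)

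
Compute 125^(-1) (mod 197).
Since 197 is prime, by Fermat 125^(-1) ≡ 125^{195} ≡ 145 (mod 197). Verify: 125 × 145 = 18125 ≡ 1 (mod 197)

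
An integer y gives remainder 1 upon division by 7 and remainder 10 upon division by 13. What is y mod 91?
M = 7 × 13 = 91. M₁ = 13, y₁ ≡ 6 mod 7. M₂ = 7, y₂ ≡ 2 mod 13. y = 1×13×6 + 10×7×2 ≡ 36 mod 91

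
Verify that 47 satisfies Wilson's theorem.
(46)! mod 47 = 46. Since this equals -1 mod 47, Wilson confirms 47 is prime.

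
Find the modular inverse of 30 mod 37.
Since 37 is prime, by Fermat 30^(-1) ≡ 30^{35} ≡ 21 mod 37. Verify: 30 × 21 = 630 ≡ 1 mod 37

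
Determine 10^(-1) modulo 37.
Since 37 is prime, by Fermat 10^(-1) ≡ 10^{35} ≡ 26 (mod 37). Verify: 10 × 26 = 260 ≡ 1 (mod 37)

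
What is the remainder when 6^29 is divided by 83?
By repeated squaring mod 83: 6^{1}≡6, 6^{2}≡36, 6^{4}≡51, 6^{8}≡28, 6^{16}≡37. Then 6^{29} = 6^{16+8+4+1} ≡ 37 × 28 × 51 × 6 ≡ 39 mod 83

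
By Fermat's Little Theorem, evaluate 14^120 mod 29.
By Fermat: 14^{28} ≡ 1 (mod 29). 120 = 4×28 + 8. So 14^{120} ≡ 14^{8} ≡ 23 (mod 29)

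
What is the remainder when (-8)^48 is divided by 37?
Using Fermat: (-8)^{36} ≡ 1 (mod 37). 48 ≡ 12 (mod 36). So (-8)^{48} ≡ (-8)^{12} ≡ 1 (mod 37)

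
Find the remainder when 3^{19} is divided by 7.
By Fermat: 3^{6} ≡ 1 mod 7. 19 = 3×6 + 1. So 3^{19} ≡ 3^{1} ≡ 3 mod 7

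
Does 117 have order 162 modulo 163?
ord_163(117) divides 162. For each prime q|162: 117^{81}≡162, 117^{54}≡104, none ≡ 1. So 117 has order 162 and is a primitive root mod 163.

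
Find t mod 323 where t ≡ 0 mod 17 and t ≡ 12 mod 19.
M = 17 × 19 = 323. M₁ = 19, y₁ ≡ 9 mod 17. M₂ = 17, y₂ ≡ 9 mod 19. t = 0×19×9 + 12×17×9 ≡ 221 mod 323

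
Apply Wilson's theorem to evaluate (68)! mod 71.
(70)! = (68)! × (69) × (70) ≡ -1 (mod 71). So (68)! ≡ -1 × [(70)(69)]^(-1) ≡ 35 (mod 71)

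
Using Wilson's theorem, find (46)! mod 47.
By Wilson's theorem, (46)! ≡ -1 ≡ 46 mod 47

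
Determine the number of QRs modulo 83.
The squaring map on Z_83* is 2-to-1, so there are (82)/2 = 41 QRs.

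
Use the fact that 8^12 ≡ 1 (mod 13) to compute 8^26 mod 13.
By Fermat: 8^{12} ≡ 1 (mod 13). 26 = 2×12 + 2. So 8^{26} ≡ 8^{2} ≡ 12 (mod 13)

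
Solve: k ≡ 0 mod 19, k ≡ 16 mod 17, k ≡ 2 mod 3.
M = 19 × 17 × 3 = 969. M₁ = 51, y₁ ≡ 3 mod 19. M₂ = 57, y₂ ≡ 3 mod 17. M₃ = 323, y₃ ≡ 2 mod 3. k = 0×51×3 + 16×57×3 + 2×323×2 ≡ 152 mod 969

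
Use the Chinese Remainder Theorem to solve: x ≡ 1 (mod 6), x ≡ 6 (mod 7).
M = 6 × 7 = 42. M₁ = 7, y₁ ≡ 1 (mod 6). M₂ = 6, y₂ ≡ 6 (mod 7). x = 1×7×1 + 6×6×6 ≡ 13 (mod 42)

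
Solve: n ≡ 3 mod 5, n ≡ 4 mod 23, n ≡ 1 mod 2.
M = 5 × 23 × 2 = 230. M₁ = 46, y₁ ≡ 1 mod 5. M₂ = 10, y₂ ≡ 7 mod 23. M₃ = 115, y₃ ≡ 1 mod 2. n = 3×46×1 + 4×10×7 + 1×115×1 ≡ 73 mod 230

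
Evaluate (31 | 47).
(31/47) = 31^{23} mod 47 = -1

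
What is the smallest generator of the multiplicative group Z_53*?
g = 2. Powers: [2, 4, 8, 16, 32, 11, 22, ...] generates all 52 non-zero residues.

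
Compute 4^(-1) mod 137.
Since 137 is prime, by Fermat 4^(-1) ≡ 4^{135} ≡ 103 mod 137. Verify: 4 × 103 = 412 ≡ 1 mod 137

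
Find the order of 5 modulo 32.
Powers of 5 mod 32: 5^1≡5, 5^2≡25, 5^3≡29, 5^4≡17, 5^5≡21, 5^6≡9, 5^7≡13, 5^8≡1. So the order of 5 is 8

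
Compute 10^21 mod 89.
By repeated squaring (mod 89): 10^{1}≡10, 10^{2}≡11, 10^{4}≡32, 10^{8}≡45, 10^{16}≡67. Then 10^{21} = 10^{16+4+1} ≡ 67 × 32 × 10 ≡ 80 (mod 89)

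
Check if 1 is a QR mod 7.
By Euler's criterion: 1^{3} ≡ 1 (mod 7). Since this equals 1, 1 is a QR.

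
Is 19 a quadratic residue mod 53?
By Euler's criterion: 19^{26} ≡ 52 (mod 53). Since this equals -1 (≡ 52), 19 is not a QR.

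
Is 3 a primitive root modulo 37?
3^{18} ≡ 1 mod 37 and 18 < 36, so ord_37(3) = 18 ≠ 36 and 3 is not a primitive root.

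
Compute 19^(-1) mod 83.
Since 83 is prime, by Fermat 19^(-1) ≡ 19^{81} ≡ 35 mod 83. Verify: 19 × 35 = 665 ≡ 1 mod 83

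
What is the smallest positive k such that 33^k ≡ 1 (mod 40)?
Powers of 33 mod 40: 33^1≡33, 33^2≡9, 33^3≡17, 33^4≡1. So the order of 33 is 4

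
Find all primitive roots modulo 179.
There are φ(178) = 88 primitive roots mod 179: {2, 6, 7, 8, 10, 11, 18, 21, 23, 24, 26, 28, 30, 32, 33, 34, 35, 37, 38, 40, 41, 44, 50, 53, 54, 55, 58, 62, 63, 69, 71, 72, 73, 78, 79, 84, 86, 90, 91, 92, 94, 96, 97, 98, 99, 102, 103, 104, 105, 109, 111, 112, 113, 114, 115, 118, 119, 120, 122, 123, 127, 128, 130, 131, 132, 133, 134, 136, 137, 140, 143, 148, 150, 152, 154, 157, 159, 160, 162, 163, 164, 165, 166, 167, 170, 174, 175, 176}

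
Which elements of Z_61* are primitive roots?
There are φ(60) = 16 primitive roots mod 61: {2, 6, 7, 10, 17, 18, 26, 30, 31, 35, 43, 44, 51, 54, 55, 59}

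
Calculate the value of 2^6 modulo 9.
By repeated squaring (mod 9): 2^{1}≡2, 2^{2}≡4, 2^{4}≡7. Then 2^{6} = 2^{4+2} ≡ 7 × 4 ≡ 1 (mod 9)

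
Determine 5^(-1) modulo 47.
Since 47 is prime, by Fermat 5^(-1) ≡ 5^{45} ≡ 19 mod 47. Verify: 5 × 19 = 95 ≡ 1 mod 47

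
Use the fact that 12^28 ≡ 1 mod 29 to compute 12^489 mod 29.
By Fermat: 12^{28} ≡ 1 mod 29. 489 ≡ 13 mod 28. So 12^{489} ≡ 12^{13} ≡ 12 mod 29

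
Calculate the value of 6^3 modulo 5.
6^{3} = 216 ≡ 1 mod 5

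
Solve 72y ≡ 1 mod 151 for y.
Since 151 is prime, by Fermat 72^(-1) ≡ 72^{149} ≡ 86 mod 151. Verify: 72 × 86 = 6192 ≡ 1 mod 151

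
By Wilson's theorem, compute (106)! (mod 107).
By Wilson's theorem, (106)! ≡ -1 ≡ 106 (mod 107)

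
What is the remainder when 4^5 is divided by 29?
By repeated squaring mod 29: 4^{1}≡4, 4^{2}≡16, 4^{4}≡24. Then 4^{5} = 4^{4+1} ≡ 24 × 4 ≡ 9 mod 29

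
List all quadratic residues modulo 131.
QRs mod 131: {1, 3, 4, 5, 7, 9, 11, 12, 13, 15, 16, 20, 21, 25, 27, 28, 33, 34, 35, 36, 38, 39, 41, 43, 44, 45, 46, 48, 49, 52, 53, 55, 58, 59, 60, 61, 62, 63, 64, 65, 74, 75, 77, 80, 81, 84, 89, 91, 94, 99, 100, 101, 102, 105, 107, 108, 109, 112, 113, 114, 117, 121, 123, 125, 129}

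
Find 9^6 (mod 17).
By repeated squaring (mod 17): 9^{1}≡9, 9^{2}≡13, 9^{4}≡16. Then 9^{6} = 9^{4+2} ≡ 16 × 13 ≡ 4 (mod 17)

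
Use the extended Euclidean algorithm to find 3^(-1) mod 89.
Extended GCD: 3(30) + 89(-1) = 1. So 3^(-1) ≡ 30 (mod 89). Verify: 3 × 30 = 90 ≡ 1 (mod 89)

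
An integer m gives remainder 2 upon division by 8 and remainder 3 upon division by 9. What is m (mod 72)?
M = 8 × 9 = 72. M₁ = 9, y₁ ≡ 1 (mod 8). M₂ = 8, y₂ ≡ 8 (mod 9). m = 2×9×1 + 3×8×8 ≡ 66 (mod 72)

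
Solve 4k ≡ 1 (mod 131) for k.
Since 131 is prime, by Fermat 4^(-1) ≡ 4^{129} ≡ 33 (mod 131). Verify: 4 × 33 = 132 ≡ 1 (mod 131)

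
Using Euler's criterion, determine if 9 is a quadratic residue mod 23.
By Euler's criterion: 9^{11} ≡ 1 (mod 23). Since this equals 1, 9 is a QR.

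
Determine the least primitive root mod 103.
g = 5. Powers: [5, 25, 22, 7, 35, 72, ...] generates all 102 non-zero residues.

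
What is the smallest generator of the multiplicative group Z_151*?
g = 6. For each prime q|150: 6^{75}≡150, 6^{50}≡32, 6^{30}≡59, none ≡ 1, so ord_151(6) = 150 and 6 is a primitive root.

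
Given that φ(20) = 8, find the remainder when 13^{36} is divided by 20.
By Euler: 13^{8} ≡ 1 (mod 20) since gcd(13, 20) = 1. 36 = 4×8 + 4. So 13^{36} ≡ 13^{4} ≡ 1 (mod 20)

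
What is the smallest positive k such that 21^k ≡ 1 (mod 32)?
Powers of 21 mod 32: 21^1≡21, 21^2≡25, 21^3≡13, 21^4≡17, 21^5≡5, 21^6≡9, 21^7≡29, 21^8≡1. So the order of 21 is 8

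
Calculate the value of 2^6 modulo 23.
By repeated squaring mod 23: 2^{1}≡2, 2^{2}≡4, 2^{4}≡16. Then 2^{6} = 2^{4+2} ≡ 16 × 4 ≡ 18 mod 23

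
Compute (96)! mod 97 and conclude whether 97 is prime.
(96)! mod 97 = 96. Since 96 ≡ -1 mod 97, 97 is prime.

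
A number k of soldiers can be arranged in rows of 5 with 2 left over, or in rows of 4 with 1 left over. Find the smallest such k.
M = 5 × 4 = 20. M₁ = 4, y₁ ≡ 4 mod 5. M₂ = 5, y₂ ≡ 1 mod 4. k = 2×4×4 + 1×5×1 ≡ 17 mod 20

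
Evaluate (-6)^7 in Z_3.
By repeated squaring mod 3: (-6)^{1}≡0, (-6)^{2}≡0, (-6)^{4}≡0. Then (-6)^{7} = (-6)^{4+2+1} ≡ 0 × 0 × 0 ≡ 0 mod 3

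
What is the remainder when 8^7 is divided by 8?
By repeated squaring (mod 8): 8^{1}≡0, 8^{2}≡0, 8^{4}≡0. Then 8^{7} = 8^{4+2+1} ≡ 0 × 0 × 0 ≡ 0 (mod 8)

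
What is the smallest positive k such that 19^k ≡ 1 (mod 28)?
Powers of 19 mod 28: 19^1≡19, 19^2≡25, 19^3≡27, 19^4≡9, 19^5≡3, 19^6≡1. Order = 6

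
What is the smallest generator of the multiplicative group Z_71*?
g = 7. For each prime q|70: 7^{35}≡70, 7^{14}≡54, 7^{10}≡45, none ≡ 1, so ord_71(7) = 70 and 7 is a primitive root.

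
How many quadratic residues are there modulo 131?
The squaring map on Z_131* is 2-to-1, so there are (130)/2 = 65 QRs.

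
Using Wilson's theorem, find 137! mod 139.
(138)! = (137)! × (138) ≡ -1 mod 139. So (137)! ≡ -1 × (138)^(-1) ≡ (-1)×(-1) = 1 mod 139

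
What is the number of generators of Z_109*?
There are φ(109-1) = φ(108) = 36 primitive roots modulo 109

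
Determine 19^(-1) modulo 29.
Since 29 is prime, by Fermat 19^(-1) ≡ 19^{27} ≡ 26 mod 29. Verify: 19 × 26 = 494 ≡ 1 mod 29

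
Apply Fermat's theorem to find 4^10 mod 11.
By Fermat's Little Theorem, 4^{10} ≡ 1 mod 11 since 11 is prime and gcd(4, 11) = 1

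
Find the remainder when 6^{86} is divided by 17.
By Fermat: 6^{16} ≡ 1 (mod 17). 86 = 5×16 + 6. So 6^{86} ≡ 6^{6} ≡ 8 (mod 17)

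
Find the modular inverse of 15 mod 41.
Since 41 is prime, by Fermat 15^(-1) ≡ 15^{39} ≡ 11 mod 41. Verify: 15 × 11 = 165 ≡ 1 mod 41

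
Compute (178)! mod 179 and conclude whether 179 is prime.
(178)! mod 179 = 178. Since 178 ≡ -1 mod 179, 179 is prime.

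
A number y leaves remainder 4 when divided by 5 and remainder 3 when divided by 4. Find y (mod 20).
M = 5 × 4 = 20. M₁ = 4, y₁ ≡ 4 (mod 5). M₂ = 5, y₂ ≡ 1 (mod 4). y = 4×4×4 + 3×5×1 ≡ 19 (mod 20)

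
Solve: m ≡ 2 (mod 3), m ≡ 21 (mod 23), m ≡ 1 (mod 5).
M = 3 × 23 × 5 = 345. M₁ = 115, y₁ ≡ 1 (mod 3). M₂ = 15, y₂ ≡ 20 (mod 23). M₃ = 69, y₃ ≡ 4 (mod 5). m = 2×115×1 + 21×15×20 + 1×69×4 ≡ 251 (mod 345)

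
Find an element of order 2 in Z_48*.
7 has order 2 mod 48 since 7^{2} ≡ 1 mod 48 and no smaller power works.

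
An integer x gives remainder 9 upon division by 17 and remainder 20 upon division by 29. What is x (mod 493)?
M = 17 × 29 = 493. M₁ = 29, y₁ ≡ 10 (mod 17). M₂ = 17, y₂ ≡ 12 (mod 29). x = 9×29×10 + 20×17×12 ≡ 281 (mod 493)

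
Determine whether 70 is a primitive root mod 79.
ord_79(70) divides 78. For each prime q|78: 70^{39}≡78, 70^{26}≡55, 70^{6}≡8, none ≡ 1. So 70 has order 78 and is a primitive root mod 79.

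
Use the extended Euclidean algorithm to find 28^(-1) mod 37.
Extended GCD: 28(4) + 37(-3) = 1. So 28^(-1) ≡ 4 mod 37. Verify: 28 × 4 = 112 ≡ 1 mod 37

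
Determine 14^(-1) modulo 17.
Since 17 is prime, by Fermat 14^(-1) ≡ 14^{15} ≡ 11 (mod 17). Verify: 14 × 11 = 154 ≡ 1 (mod 17)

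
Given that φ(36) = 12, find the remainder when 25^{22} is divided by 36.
By Euler: 25^{12} ≡ 1 mod 36 since gcd(25, 36) = 1. 22 = 1×12 + 10. So 25^{22} ≡ 25^{10} ≡ 25 mod 36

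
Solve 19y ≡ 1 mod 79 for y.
Since 79 is prime, by Fermat 19^(-1) ≡ 19^{77} ≡ 25 mod 79. Verify: 19 × 25 = 475 ≡ 1 mod 79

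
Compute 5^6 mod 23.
By repeated squaring (mod 23): 5^{1}≡5, 5^{2}≡2, 5^{4}≡4. Then 5^{6} = 5^{4+2} ≡ 4 × 2 ≡ 8 (mod 23)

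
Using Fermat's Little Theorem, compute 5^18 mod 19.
By Fermat's Little Theorem, 5^{18} ≡ 1 (mod 19) since 19 is prime and gcd(5, 19) = 1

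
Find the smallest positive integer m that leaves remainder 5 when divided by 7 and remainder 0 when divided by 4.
M = 7 × 4 = 28. M₁ = 4, y₁ ≡ 2 (mod 7). M₂ = 7, y₂ ≡ 3 (mod 4). m = 5×4×2 + 0×7×3 ≡ 12 (mod 28)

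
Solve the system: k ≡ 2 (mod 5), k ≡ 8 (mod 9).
M = 5 × 9 = 45. M₁ = 9, y₁ ≡ 4 (mod 5). M₂ = 5, y₂ ≡ 2 (mod 9). k = 2×9×4 + 8×5×2 ≡ 17 (mod 45)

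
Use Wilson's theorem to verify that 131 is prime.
(130)! mod 131 = 130. Since this equals -1 mod 131, Wilson confirms 131 is prime.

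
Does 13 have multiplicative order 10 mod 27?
Powers of 13 mod 27: 13^1≡13, 13^2≡7, 13^3≡10, 13^4≡22, 13^5≡16, 13^6≡19, 13^7≡4, 13^8≡25, 13^9≡1. Already 13^9≡1, so the order is 9 < 10. No, the actual order is 9.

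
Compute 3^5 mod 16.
By repeated squaring (mod 16): 3^{1}≡3, 3^{2}≡9, 3^{4}≡1. Then 3^{5} = 3^{4+1} ≡ 1 × 3 ≡ 3 (mod 16)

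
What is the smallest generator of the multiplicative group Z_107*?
g = 2. For each prime q|106: 2^{53}≡106, 2^{2}≡4, none ≡ 1, so ord_107(2) = 106 and 2 is a primitive root.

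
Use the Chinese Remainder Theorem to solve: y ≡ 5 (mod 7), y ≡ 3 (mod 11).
M = 7 × 11 = 77. M₁ = 11, y₁ ≡ 2 (mod 7). M₂ = 7, y₂ ≡ 8 (mod 11). y = 5×11×2 + 3×7×8 ≡ 47 (mod 77)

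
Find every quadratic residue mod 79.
Quadratic residues modulo 79: {1, 2, 4, 5, 8, 9, 10, 11, 13, 16, 18, 19, 20, 21, 22, 23, 25, 26, 31, 32, 36, 38, 40, 42, 44, 45, 46, 49, 50, 51, 52, 55, 62, 64, 65, 67, 72, 73, 76}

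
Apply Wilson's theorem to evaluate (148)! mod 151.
(150)! = (148)! × (149) × (150) ≡ -1 (mod 151). So (148)! ≡ -1 × [(150)(149)]^(-1) ≡ 75 (mod 151)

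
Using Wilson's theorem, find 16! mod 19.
(18)! = (16)! × (17) × (18) ≡ -1 (mod 19). So (16)! ≡ -1 × [(18)(17)]^(-1) ≡ 9 (mod 19)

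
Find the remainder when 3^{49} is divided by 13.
By Fermat: 3^{12} ≡ 1 (mod 13). 49 = 4×12 + 1. So 3^{49} ≡ 3^{1} ≡ 3 (mod 13)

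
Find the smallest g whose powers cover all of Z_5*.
g = 2. For each prime q|4: 2^{2}≡4, none ≡ 1, so ord_5(2) = 4 and 2 is a primitive root.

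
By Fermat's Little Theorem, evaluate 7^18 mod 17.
By Fermat: 7^{16} ≡ 1 (mod 17). So 7^{18} = 7^{16} · 7^{2} ≡ 7^{2} ≡ 15 (mod 17)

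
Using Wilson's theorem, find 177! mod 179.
(178)! = (177)! × (178) ≡ -1 (mod 179). So (177)! ≡ -1 × (178)^(-1) ≡ (-1)×(-1) = 1 (mod 179)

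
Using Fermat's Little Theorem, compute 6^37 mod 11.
By Fermat: 6^{10} ≡ 1 (mod 11). 37 = 3×10 + 7. So 6^{37} ≡ 6^{7} ≡ 8 (mod 11)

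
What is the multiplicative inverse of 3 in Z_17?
Since 17 is prime, by Fermat 3^(-1) ≡ 3^{15} ≡ 6 mod 17. Verify: 3 × 6 = 18 ≡ 1 mod 17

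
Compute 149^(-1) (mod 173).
Since 173 is prime, by Fermat 149^(-1) ≡ 149^{171} ≡ 36 (mod 173). Verify: 149 × 36 = 5364 ≡ 1 (mod 173)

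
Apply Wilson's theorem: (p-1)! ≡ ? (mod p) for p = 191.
By Wilson's theorem, (190)! ≡ -1 ≡ 190 mod 191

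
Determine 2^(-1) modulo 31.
Since 31 is prime, by Fermat 2^(-1) ≡ 2^{29} ≡ 16 (mod 31). Verify: 2 × 16 = 32 ≡ 1 (mod 31)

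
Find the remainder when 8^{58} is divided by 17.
By Fermat: 8^{16} ≡ 1 mod 17. 58 = 3×16 + 10. So 8^{58} ≡ 8^{10} ≡ 13 mod 17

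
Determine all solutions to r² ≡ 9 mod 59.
The square roots of 9 mod 59 are 3 and 56. Verify: 3² = 9 ≡ 9 mod 59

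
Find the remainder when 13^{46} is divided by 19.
By Fermat: 13^{18} ≡ 1 mod 19. 46 = 2×18 + 10. So 13^{46} ≡ 13^{10} ≡ 6 mod 19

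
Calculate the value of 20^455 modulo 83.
Using Fermat: 20^{82} ≡ 1 mod 83. 455 ≡ 45 mod 82. So 20^{455} ≡ 20^{45} ≡ 24 mod 83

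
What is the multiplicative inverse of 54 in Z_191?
Since 191 is prime, by Fermat 54^(-1) ≡ 54^{189} ≡ 46 (mod 191). Verify: 54 × 46 = 2484 ≡ 1 (mod 191)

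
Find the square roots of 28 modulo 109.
The square roots of 28 mod 109 are 79 and 30. Verify: 79² = 6241 ≡ 28 mod 109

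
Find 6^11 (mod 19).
By repeated squaring (mod 19): 6^{1}≡6, 6^{2}≡17, 6^{4}≡4, 6^{8}≡16. Then 6^{11} = 6^{8+2+1} ≡ 16 × 17 × 6 ≡ 17 (mod 19)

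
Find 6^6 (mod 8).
By repeated squaring (mod 8): 6^{1}≡6, 6^{2}≡4, 6^{4}≡0. Then 6^{6} = 6^{4+2} ≡ 0 × 4 ≡ 0 (mod 8)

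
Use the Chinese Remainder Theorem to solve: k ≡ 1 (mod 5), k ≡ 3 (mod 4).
M = 5 × 4 = 20. M₁ = 4, y₁ ≡ 4 (mod 5). M₂ = 5, y₂ ≡ 1 (mod 4). k = 1×4×4 + 3×5×1 ≡ 11 (mod 20)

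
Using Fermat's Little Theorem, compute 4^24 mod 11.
By Fermat: 4^{10} ≡ 1 mod 11. 24 = 2×10 + 4. So 4^{24} ≡ 4^{4} ≡ 3 mod 11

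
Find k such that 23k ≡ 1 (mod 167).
Since 167 is prime, by Fermat 23^(-1) ≡ 23^{165} ≡ 138 (mod 167). Verify: 23 × 138 = 3174 ≡ 1 (mod 167)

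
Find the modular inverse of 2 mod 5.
Since 5 is prime, by Fermat 2^(-1) ≡ 2^{3} ≡ 3 mod 5. Verify: 2 × 3 = 6 ≡ 1 mod 5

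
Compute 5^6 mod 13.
By repeated squaring mod 13: 5^{1}≡5, 5^{2}≡12, 5^{4}≡1. Then 5^{6} = 5^{4+2} ≡ 1 × 12 ≡ 12 mod 13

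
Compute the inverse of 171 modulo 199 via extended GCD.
Extended GCD: 171(-64) + 199(55) = 1. So 171^(-1) ≡ -64 ≡ 135 mod 199. Verify: 171 × 135 = 23085 ≡ 1 mod 199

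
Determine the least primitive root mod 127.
g = 3. For each prime q|126: 3^{63}≡126, 3^{42}≡107, 3^{18}≡4, none ≡ 1, so ord_127(3) = 126 and 3 is a primitive root.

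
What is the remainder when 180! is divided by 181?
By Wilson's theorem, (180)! ≡ -1 ≡ 180 (mod 181)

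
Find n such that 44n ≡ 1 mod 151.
Since 151 is prime, by Fermat 44^(-1) ≡ 44^{149} ≡ 127 mod 151. Verify: 44 × 127 = 5588 ≡ 1 mod 151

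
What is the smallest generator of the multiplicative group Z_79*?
g = 3. Powers: [3, 9, 27, 2, 6, 18, ...] generates all 78 non-zero residues.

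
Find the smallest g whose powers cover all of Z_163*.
g = 2. For each prime q|162: 2^{81}≡162, 2^{54}≡104, none ≡ 1, so ord_163(2) = 162 and 2 is a primitive root.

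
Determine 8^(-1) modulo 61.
Since 61 is prime, by Fermat 8^(-1) ≡ 8^{59} ≡ 23 mod 61. Verify: 8 × 23 = 184 ≡ 1 mod 61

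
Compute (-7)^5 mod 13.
By repeated squaring mod 13: (-7)^{1}≡6, (-7)^{2}≡10, (-7)^{4}≡9. Then (-7)^{5} = (-7)^{4+1} ≡ 9 × 6 ≡ 2 mod 13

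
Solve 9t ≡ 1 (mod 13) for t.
Since 13 is prime, by Fermat 9^(-1) ≡ 9^{11} ≡ 3 (mod 13). Verify: 9 × 3 = 27 ≡ 1 (mod 13)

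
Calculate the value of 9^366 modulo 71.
Using Fermat: 9^{70} ≡ 1 mod 71. 366 ≡ 16 mod 70. So 9^{366} ≡ 9^{16} ≡ 50 mod 71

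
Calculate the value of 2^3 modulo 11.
2^{3} = 8 ≡ 8 (mod 11)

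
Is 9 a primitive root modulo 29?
9^{14} ≡ 1 (mod 29) and 14 < 28, so ord_29(9) = 14 ≠ 28 and 9 is not a primitive root.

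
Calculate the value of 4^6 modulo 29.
By repeated squaring mod 29: 4^{1}≡4, 4^{2}≡16, 4^{4}≡24. Then 4^{6} = 4^{4+2} ≡ 24 × 16 ≡ 7 mod 29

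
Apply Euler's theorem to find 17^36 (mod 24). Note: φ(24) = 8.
By Euler: 17^{8} ≡ 1 (mod 24) since gcd(17, 24) = 1. 36 = 4×8 + 4. So 17^{36} ≡ 17^{4} ≡ 1 (mod 24)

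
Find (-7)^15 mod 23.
By repeated squaring mod 23: (-7)^{1}≡16, (-7)^{2}≡3, (-7)^{4}≡9, (-7)^{8}≡12. Then (-7)^{15} = (-7)^{8+4+2+1} ≡ 12 × 9 × 3 × 16 ≡ 9 mod 23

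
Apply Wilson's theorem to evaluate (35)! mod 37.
(36)! = (35)! × (36) ≡ -1 (mod 37). So (35)! ≡ -1 × (36)^(-1) ≡ (-1)×(-1) = 1 (mod 37)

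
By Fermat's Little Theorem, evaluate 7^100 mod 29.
By Fermat: 7^{28} ≡ 1 mod 29. 100 = 3×28 + 16. So 7^{100} ≡ 7^{16} ≡ 20 mod 29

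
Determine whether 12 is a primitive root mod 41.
ord_41(12) divides 40. For each prime q|40: 12^{20}≡40, 12^{8}≡18, none ≡ 1. So 12 has order 40 and is a primitive root mod 41.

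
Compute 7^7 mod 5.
Using Fermat: 7^{4} ≡ 1 (mod 5). 7 ≡ 3 (mod 4). So 7^{7} ≡ 7^{3} ≡ 3 (mod 5)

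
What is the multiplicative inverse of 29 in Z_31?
Since 31 is prime, by Fermat 29^(-1) ≡ 29^{29} ≡ 15 (mod 31). Verify: 29 × 15 = 435 ≡ 1 (mod 31)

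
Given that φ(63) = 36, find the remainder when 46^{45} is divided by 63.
By Euler: 46^{36} ≡ 1 mod 63 since gcd(46, 63) = 1. 45 = 1×36 + 9. So 46^{45} ≡ 46^{9} ≡ 1 mod 63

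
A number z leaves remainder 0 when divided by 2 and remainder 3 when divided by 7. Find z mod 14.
M = 2 × 7 = 14. M₁ = 7, y₁ ≡ 1 mod 2. M₂ = 2, y₂ ≡ 4 mod 7. z = 0×7×1 + 3×2×4 ≡ 10 mod 14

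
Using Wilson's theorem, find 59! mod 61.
(60)! = (59)! × (60) ≡ -1 (mod 61). So (59)! ≡ -1 × (60)^(-1) ≡ (-1)×(-1) = 1 (mod 61)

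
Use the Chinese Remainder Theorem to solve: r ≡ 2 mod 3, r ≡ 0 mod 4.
M = 3 × 4 = 12. M₁ = 4, y₁ ≡ 1 mod 3. M₂ = 3, y₂ ≡ 3 mod 4. r = 2×4×1 + 0×3×3 ≡ 8 mod 12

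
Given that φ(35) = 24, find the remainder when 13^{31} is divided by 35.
By Euler: 13^{24} ≡ 1 (mod 35) since gcd(13, 35) = 1. 31 = 1×24 + 7. So 13^{31} ≡ 13^{7} ≡ 27 (mod 35)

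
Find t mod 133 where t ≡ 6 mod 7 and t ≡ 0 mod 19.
M = 7 × 19 = 133. M₁ = 19, y₁ ≡ 3 mod 7. M₂ = 7, y₂ ≡ 11 mod 19. t = 6×19×3 + 0×7×11 ≡ 76 mod 133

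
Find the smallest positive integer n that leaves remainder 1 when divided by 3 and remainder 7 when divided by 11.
M = 3 × 11 = 33. M₁ = 11, y₁ ≡ 2 mod 3. M₂ = 3, y₂ ≡ 4 mod 11. n = 1×11×2 + 7×3×4 ≡ 7 mod 33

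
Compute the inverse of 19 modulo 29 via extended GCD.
Extended GCD: 19(-3) + 29(2) = 1. So 19^(-1) ≡ -3 ≡ 26 (mod 29). Verify: 19 × 26 = 494 ≡ 1 (mod 29)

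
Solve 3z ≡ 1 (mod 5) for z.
Since 5 is prime, by Fermat 3^(-1) ≡ 3^{3} ≡ 2 (mod 5). Verify: 3 × 2 = 6 ≡ 1 (mod 5)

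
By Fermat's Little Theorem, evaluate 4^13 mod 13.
By Fermat: 4^{12} ≡ 1 (mod 13). So 4^{13} = 4^{12} · 4^{1} ≡ 4^{1} ≡ 4 (mod 13)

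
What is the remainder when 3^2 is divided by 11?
3^{2} = 9 ≡ 9 mod 11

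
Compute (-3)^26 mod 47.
By repeated squaring mod 47: (-3)^{1}≡44, (-3)^{2}≡9, (-3)^{4}≡34, (-3)^{8}≡28, (-3)^{16}≡32. Then (-3)^{26} = (-3)^{16+8+2} ≡ 32 × 28 × 9 ≡ 27 mod 47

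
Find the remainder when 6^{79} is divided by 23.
By Fermat: 6^{22} ≡ 1 (mod 23). 79 = 3×22 + 13. So 6^{79} ≡ 6^{13} ≡ 13 (mod 23)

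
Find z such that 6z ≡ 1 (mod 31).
Since 31 is prime, by Fermat 6^(-1) ≡ 6^{29} ≡ 26 (mod 31). Verify: 6 × 26 = 156 ≡ 1 (mod 31)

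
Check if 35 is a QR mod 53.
By Euler's criterion: 35^{26} ≡ 52 (mod 53). Since this equals -1 (≡ 52), 35 is not a QR.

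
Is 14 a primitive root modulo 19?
ord_19(14) divides 18. For each prime q|18: 14^{9}≡18, 14^{6}≡7, none ≡ 1. So 14 has order 18 and is a primitive root mod 19.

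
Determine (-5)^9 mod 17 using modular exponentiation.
By repeated squaring mod 17: (-5)^{1}≡12, (-5)^{2}≡8, (-5)^{4}≡13, (-5)^{8}≡16. Then (-5)^{9} = (-5)^{8+1} ≡ 16 × 12 ≡ 5 mod 17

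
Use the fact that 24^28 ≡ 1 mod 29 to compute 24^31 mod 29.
By Fermat: 24^{28} ≡ 1 mod 29. So 24^{31} = 24^{28} · 24^{3} ≡ 24^{3} ≡ 20 mod 29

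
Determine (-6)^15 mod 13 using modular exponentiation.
Using Fermat: (-6)^{12} ≡ 1 mod 13. 15 ≡ 3 mod 12. So (-6)^{15} ≡ (-6)^{3} ≡ 5 mod 13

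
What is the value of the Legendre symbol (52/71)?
(52/71) = 52^{35} mod 71 = -1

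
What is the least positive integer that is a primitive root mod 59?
g = 2. For each prime q|58: 2^{29}≡58, 2^{2}≡4, none ≡ 1, so ord_59(2) = 58 and 2 is a primitive root.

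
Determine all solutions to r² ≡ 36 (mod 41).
The square roots of 36 mod 41 are 6 and 35. Verify: 6² = 36 ≡ 36 (mod 41)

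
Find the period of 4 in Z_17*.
Powers of 4 mod 17: 4^1≡4, 4^2≡16, 4^3≡13, 4^4≡1. Order = 4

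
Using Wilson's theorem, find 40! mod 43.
(42)! = (40)! × (41) × (42) ≡ -1 mod 43. So (40)! ≡ -1 × [(42)(41)]^(-1) ≡ 21 mod 43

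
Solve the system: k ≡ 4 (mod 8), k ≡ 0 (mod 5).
M = 8 × 5 = 40. M₁ = 5, y₁ ≡ 5 (mod 8). M₂ = 8, y₂ ≡ 2 (mod 5). k = 4×5×5 + 0×8×2 ≡ 20 (mod 40)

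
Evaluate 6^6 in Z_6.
By repeated squaring (mod 6): 6^{1}≡0, 6^{2}≡0, 6^{4}≡0. Then 6^{6} = 6^{4+2} ≡ 0 × 0 ≡ 0 (mod 6)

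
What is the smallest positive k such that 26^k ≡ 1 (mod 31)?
Powers of 26 mod 31: 26^1≡26, 26^2≡25, 26^3≡30, 26^4≡5, 26^5≡6, 26^6≡1. Order = 6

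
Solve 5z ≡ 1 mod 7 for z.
Since 7 is prime, by Fermat 5^(-1) ≡ 5^{5} ≡ 3 mod 7. Verify: 5 × 3 = 15 ≡ 1 mod 7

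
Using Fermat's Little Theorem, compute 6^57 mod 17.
By Fermat: 6^{16} ≡ 1 (mod 17). 57 = 3×16 + 9. So 6^{57} ≡ 6^{9} ≡ 11 (mod 17)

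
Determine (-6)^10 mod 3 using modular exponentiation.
By repeated squaring (mod 3): (-6)^{1}≡0, (-6)^{2}≡0, (-6)^{4}≡0, (-6)^{8}≡0. Then (-6)^{10} = (-6)^{8+2} ≡ 0 × 0 ≡ 0 (mod 3)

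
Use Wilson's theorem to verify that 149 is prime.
(148)! mod 149 = 148. Since this equals -1 (mod 149), Wilson confirms 149 is prime.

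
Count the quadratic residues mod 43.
Exactly half the non-zero residues mod a prime are QRs: (43-1)/2 = 21.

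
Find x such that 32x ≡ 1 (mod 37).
Since 37 is prime, by Fermat 32^(-1) ≡ 32^{35} ≡ 22 (mod 37). Verify: 32 × 22 = 704 ≡ 1 (mod 37)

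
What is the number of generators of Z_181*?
Number of primitive roots mod 181 = φ(p-1) = φ(180) = 48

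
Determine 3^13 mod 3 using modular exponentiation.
By repeated squaring (mod 3): 3^{1}≡0, 3^{2}≡0, 3^{4}≡0, 3^{8}≡0. Then 3^{13} = 3^{8+4+1} ≡ 0 × 0 × 0 ≡ 0 (mod 3)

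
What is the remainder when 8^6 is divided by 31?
By repeated squaring mod 31: 8^{1}≡8, 8^{2}≡2, 8^{4}≡4. Then 8^{6} = 8^{4+2} ≡ 4 × 2 ≡ 8 mod 31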